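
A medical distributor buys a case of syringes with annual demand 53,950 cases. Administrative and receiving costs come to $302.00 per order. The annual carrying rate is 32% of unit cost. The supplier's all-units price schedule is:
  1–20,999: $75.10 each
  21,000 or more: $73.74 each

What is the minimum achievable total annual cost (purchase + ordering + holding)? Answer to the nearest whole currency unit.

Holding cost per unit per year at price C is H = 0.32·C.
Candidates are each tier's EOQ (if it falls in that tier) and each price-break quantity.
EOQ at $75.10 = 1164.4 (feasible in tier 1): TC = 53,950×$75.10 + (53,950/1164.4)×302 + (1164.4/2)×0.32×$75.10 = $4,079,628.96.
EOQ at $73.74 = 1175.1 < 21000, so use break Q=21000: TC = 53,950×$73.74 + (53,950/21000.0)×302 + (21000.0/2)×0.32×$73.74 = $4,226,815.25.
Lowest total cost among the candidates is at Q = 1164.4.

TC* ≈ $4,079,629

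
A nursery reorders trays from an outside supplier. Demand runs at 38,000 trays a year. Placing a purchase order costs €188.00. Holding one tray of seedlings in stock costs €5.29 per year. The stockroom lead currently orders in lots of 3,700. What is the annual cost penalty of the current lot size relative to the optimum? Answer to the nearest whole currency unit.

EOQ = √(2DS/H) = √(2 × 38,000 × 188 / 5.29) ≈ 1643.46.
Cost at Q* = (D/Q*)S + (Q*/2)H = √(2DSH) ≈ €8,693.88.
Cost at Q = 3,700: (38,000/3,700)×188 + (3,700/2)×5.29 = €1,930.81 + €9,786.50 = €11,717.31.
Excess = €11,717.31 − €8,693.88 = €3,023.43.

Extra cost ≈ €3,023 per year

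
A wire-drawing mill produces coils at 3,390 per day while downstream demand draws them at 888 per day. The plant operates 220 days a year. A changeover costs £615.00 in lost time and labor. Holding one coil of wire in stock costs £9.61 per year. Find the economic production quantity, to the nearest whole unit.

Annual demand D = 888 × 220 = 195,360.
Production build-up factor (1 − d/p) = 1 − 888/3,390 = 0.7381.
Q* = √(2DS / (H(1 − d/p))) = √(2 × 195,360 × 615 / (9.61 × 0.7381)).
= √(240,292,800 / 7.0927) ≈ 5820.561.

Q* ≈ 5,821 coils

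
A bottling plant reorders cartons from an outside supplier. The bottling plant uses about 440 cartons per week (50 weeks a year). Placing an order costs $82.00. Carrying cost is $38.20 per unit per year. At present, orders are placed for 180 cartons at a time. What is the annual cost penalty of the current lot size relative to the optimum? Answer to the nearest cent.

Extra cost ≈ $1,720.31 per year

Annual demand D = 440 × 50 = 22,000.
EOQ = √(2DS/H) = √(2 × 22,000 × 82 / 38.2) ≈ 307.33.
Cost at Q* = (D/Q*)S + (Q*/2)H = √(2DSH) ≈ $11,739.91.
Cost at Q = 180: (22,000/180)×82 + (180/2)×38.2 = $10,022.22 + $3,438.00 = $13,460.22.
Excess = $13,460.22 − $11,739.91 = $1,720.31.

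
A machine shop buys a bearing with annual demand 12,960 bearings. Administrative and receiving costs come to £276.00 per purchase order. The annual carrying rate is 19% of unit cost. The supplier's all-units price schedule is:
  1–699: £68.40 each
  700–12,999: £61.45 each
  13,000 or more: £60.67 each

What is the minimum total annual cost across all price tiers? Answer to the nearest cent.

Holding cost per unit per year at price C is H = 0.19·C.
Evaluate total cost at each tier's feasible EOQ or, if the EOQ is below the tier, at the tier's minimum quantity.
Tier 1 (£68.40): EOQ = 741.9 exceeds tier's upper bound 699, so this tier is dominated.
EOQ at £61.45 = 782.8 (feasible in tier 2): TC = 12,960×£61.45 + (12,960/782.8)×276 + (782.8/2)×0.19×£61.45 = £805,531.23.
EOQ at £60.67 = 787.8 < 13000, so use break Q=13000: TC = 12,960×£60.67 + (12,960/13000.0)×276 + (13000.0/2)×0.19×£60.67 = £861,485.80.
Lowest total cost among the candidates is at Q = 782.8.

TC* ≈ £805,531.23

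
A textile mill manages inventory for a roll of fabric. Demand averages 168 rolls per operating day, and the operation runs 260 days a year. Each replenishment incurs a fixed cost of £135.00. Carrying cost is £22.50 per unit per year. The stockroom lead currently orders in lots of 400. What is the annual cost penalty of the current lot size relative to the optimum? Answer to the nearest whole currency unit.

Extra cost ≈ £2,952 per year

Annual demand D = 168 × 260 = 43,680.
EOQ = √(2DS/H) = √(2 × 43,680 × 135 / 22.5) ≈ 723.99.
Cost at Q* = (D/Q*)S + (Q*/2)H = √(2DSH) ≈ £16,289.75.
Cost at Q = 400: (43,680/400)×135 + (400/2)×22.5 = £14,742.00 + £4,500.00 = £19,242.00.
Excess = £19,242.00 − £16,289.75 = £2,952.25.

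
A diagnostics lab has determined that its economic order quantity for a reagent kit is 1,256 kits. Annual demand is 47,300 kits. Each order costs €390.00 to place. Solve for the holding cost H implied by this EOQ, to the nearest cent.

H ≈ €23.39

The basic EOQ model gives Q* = √(2DS/H); rearrange for the unknown.
From Q* = √(2DS/H): H = 2DS / Q*² = 2 × 47,300 × 390 / 1,256² = 23.3871.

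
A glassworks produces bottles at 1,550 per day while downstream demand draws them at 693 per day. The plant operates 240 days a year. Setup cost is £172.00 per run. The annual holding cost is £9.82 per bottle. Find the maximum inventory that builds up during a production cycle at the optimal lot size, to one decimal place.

I_max ≈ 1,794.8 bottles

Annual demand D = 693 × 240 = 166,320.
Production build-up factor (1 − d/p) = 1 − 693/1,550 = 0.5529.
Q* = √(2DS / (H(1 − d/p))) = √(2 × 166,320 × 172 / (9.82 × 0.5529)).
= √(57,214,080 / 5.4295) ≈ 3246.169.
Maximum inventory = Q*(1 − d/p) = 3246.169 × 0.5529 ≈ 1794.817.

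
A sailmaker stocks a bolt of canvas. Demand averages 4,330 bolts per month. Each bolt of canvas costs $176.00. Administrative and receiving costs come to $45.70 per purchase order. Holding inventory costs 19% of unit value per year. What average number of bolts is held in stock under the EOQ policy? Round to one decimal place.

Average inventory ≈ 188.4 bolts

Annual demand D = 4,330 × 12 = 51,960.
Holding cost H = 0.19 × $176.00 = $33.4400 per unit per year.
Q* = √(2DS/H) = √(2 × 51,960 × 45.7 / 33.44) ≈ 376.86.
Average inventory = Q*/2 ≈ 376.86 / 2 = 188.428.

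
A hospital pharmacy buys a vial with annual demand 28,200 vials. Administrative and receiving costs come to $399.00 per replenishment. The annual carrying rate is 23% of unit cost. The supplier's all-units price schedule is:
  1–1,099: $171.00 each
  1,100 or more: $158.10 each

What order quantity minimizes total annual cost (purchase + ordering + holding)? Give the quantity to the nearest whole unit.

Holding cost per unit per year at price C is H = 0.23·C.
For each price level, check whether its EOQ is feasible; otherwise the best quantity at that price is the breakpoint.
EOQ at $171.00 = 756.4 (feasible in tier 1): TC = 28,200×$171.00 + (28,200/756.4)×399 + (756.4/2)×0.23×$171.00 = $4,851,950.07.
EOQ at $158.10 = 786.7 < 1100, so use break Q=1100: TC = 28,200×$158.10 + (28,200/1100.0)×399 + (1100.0/2)×0.23×$158.10 = $4,488,648.56.
Lowest total cost is $4,488,648.56 at Q = 1100.0.

Q* ≈ 1,100 vials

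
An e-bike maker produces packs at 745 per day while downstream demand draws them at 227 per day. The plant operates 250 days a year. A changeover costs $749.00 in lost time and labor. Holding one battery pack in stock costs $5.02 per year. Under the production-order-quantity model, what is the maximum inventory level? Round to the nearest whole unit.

Annual demand D = 227 × 250 = 56,750.
Production build-up factor (1 − d/p) = 1 − 227/745 = 0.6953.
Q* = √(2DS / (H(1 − d/p))) = √(2 × 56,750 × 749 / (5.02 × 0.6953)).
= √(85,011,500 / 3.4904) ≈ 4935.149.
Maximum inventory = Q*(1 − d/p) = 4935.149 × 0.6953 ≈ 3431.419.

I_max ≈ 3,431 packs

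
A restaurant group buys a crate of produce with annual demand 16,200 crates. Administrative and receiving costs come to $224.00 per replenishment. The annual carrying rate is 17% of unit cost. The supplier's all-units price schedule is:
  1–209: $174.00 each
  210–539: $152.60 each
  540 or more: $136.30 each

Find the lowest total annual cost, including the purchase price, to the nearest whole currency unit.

Holding cost per unit per year at price C is H = 0.17·C.
Evaluate total cost at each tier's feasible EOQ or, if the EOQ is below the tier, at the tier's minimum quantity.
Tier 1 ($174.00): EOQ = 495.3 exceeds tier's upper bound 209, so this tier is dominated.
EOQ at $152.60 = 528.9 (feasible in tier 2): TC = 16,200×$152.60 + (16,200/528.9)×224 + (528.9/2)×0.17×$152.60 = $2,485,841.39.
EOQ at $136.30 = 559.7 (feasible in tier 3): TC = 16,200×$136.30 + (16,200/559.7)×224 + (559.7/2)×0.17×$136.30 = $2,221,027.88.
Lowest total cost among the candidates is at Q = 559.7.

TC* ≈ $2,221,028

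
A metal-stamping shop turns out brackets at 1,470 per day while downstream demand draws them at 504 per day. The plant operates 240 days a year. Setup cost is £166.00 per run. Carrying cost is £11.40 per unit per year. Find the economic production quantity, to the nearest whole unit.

Annual demand D = 504 × 240 = 120,960.
Production build-up factor (1 − d/p) = 1 − 504/1,470 = 0.6571.
Q* = √(2DS / (H(1 − d/p))) = √(2 × 120,960 × 166 / (11.4 × 0.6571)).
= √(40,158,720 / 7.4914) ≈ 2315.302.

Q* ≈ 2,315 brackets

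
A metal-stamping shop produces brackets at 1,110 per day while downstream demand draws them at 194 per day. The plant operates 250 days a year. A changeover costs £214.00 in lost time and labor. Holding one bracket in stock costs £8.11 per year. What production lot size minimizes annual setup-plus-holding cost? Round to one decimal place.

Q* ≈ 1,761.1 brackets

Annual demand D = 194 × 250 = 48,500.
Production build-up factor (1 − d/p) = 1 − 194/1,110 = 0.8252.
Q* = √(2DS / (H(1 − d/p))) = √(2 × 48,500 × 214 / (8.11 × 0.8252)).
= √(20,758,000 / 6.6926) ≈ 1761.149.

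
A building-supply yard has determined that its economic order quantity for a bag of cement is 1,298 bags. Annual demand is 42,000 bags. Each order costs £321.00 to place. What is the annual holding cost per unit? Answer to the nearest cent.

H ≈ £16.00

Squaring Q* = √(2DS/H) gives Q*² = 2DS/H.
From Q* = √(2DS/H): H = 2DS / Q*² = 2 × 42,000 × 321 / 1,298² = 16.0042.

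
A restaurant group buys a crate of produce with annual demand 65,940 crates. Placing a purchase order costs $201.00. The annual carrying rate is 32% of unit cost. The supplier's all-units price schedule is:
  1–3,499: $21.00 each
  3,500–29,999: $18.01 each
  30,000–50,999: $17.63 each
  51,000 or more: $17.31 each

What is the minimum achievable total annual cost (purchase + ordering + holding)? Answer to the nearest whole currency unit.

Holding cost per unit per year at price C is H = 0.32·C.
For each price level, check whether its EOQ is feasible; otherwise the best quantity at that price is the breakpoint.
EOQ at $21.00 = 1986.1 (feasible in tier 1): TC = 65,940×$21.00 + (65,940/1986.1)×201 + (1986.1/2)×0.32×$21.00 = $1,398,086.65.
EOQ at $18.01 = 2144.6 < 3500, so use break Q=3500: TC = 65,940×$18.01 + (65,940/3500.0)×201 + (3500.0/2)×0.32×$18.01 = $1,201,451.84.
EOQ at $17.63 = 2167.6 < 30000, so use break Q=30000: TC = 65,940×$17.63 + (65,940/30000.0)×201 + (30000.0/2)×0.32×$17.63 = $1,247,588.00.
EOQ at $17.31 = 2187.6 < 51000, so use break Q=51000: TC = 65,940×$17.31 + (65,940/51000.0)×201 + (51000.0/2)×0.32×$17.31 = $1,282,930.88.
Lowest total cost among the candidates is at Q = 3500.0.

TC* ≈ $1,201,452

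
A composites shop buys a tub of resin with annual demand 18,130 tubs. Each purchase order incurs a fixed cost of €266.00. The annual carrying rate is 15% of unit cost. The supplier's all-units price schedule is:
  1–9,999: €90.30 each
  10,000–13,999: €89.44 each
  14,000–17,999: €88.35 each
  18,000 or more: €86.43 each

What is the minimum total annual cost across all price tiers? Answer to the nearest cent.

TC* ≈ €1,648,568.95

Holding cost per unit per year at price C is H = 0.15·C.
Candidates are each tier's EOQ (if it falls in that tier) and each price-break quantity.
EOQ at €90.30 = 843.8 (feasible in tier 1): TC = 18,130×€90.30 + (18,130/843.8)×266 + (843.8/2)×0.15×€90.30 = €1,648,568.95.
EOQ at €89.44 = 847.9 < 10000, so use break Q=10000: TC = 18,130×€89.44 + (18,130/10000.0)×266 + (10000.0/2)×0.15×€89.44 = €1,689,109.46.
EOQ at €88.35 = 853.1 < 14000, so use break Q=14000: TC = 18,130×€88.35 + (18,130/14000.0)×266 + (14000.0/2)×0.15×€88.35 = €1,694,897.47.
EOQ at €86.43 = 862.5 < 18000, so use break Q=18000: TC = 18,130×€86.43 + (18,130/18000.0)×266 + (18000.0/2)×0.15×€86.43 = €1,683,924.32.
Lowest total cost among the candidates is at Q = 843.8.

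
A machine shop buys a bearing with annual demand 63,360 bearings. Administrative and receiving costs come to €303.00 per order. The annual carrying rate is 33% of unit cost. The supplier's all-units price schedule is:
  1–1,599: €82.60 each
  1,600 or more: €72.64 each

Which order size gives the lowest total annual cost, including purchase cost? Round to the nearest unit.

Q* ≈ 1,600 bearings

Holding cost per unit per year at price C is H = 0.33·C.
For each price level, check whether its EOQ is feasible; otherwise the best quantity at that price is the breakpoint.
EOQ at €82.60 = 1186.9 (feasible in tier 1): TC = 63,360×€82.60 + (63,360/1186.9)×303 + (1186.9/2)×0.33×€82.60 = €5,265,887.24.
EOQ at €72.64 = 1265.6 < 1600, so use break Q=1600: TC = 63,360×€72.64 + (63,360/1600.0)×303 + (1600.0/2)×0.33×€72.64 = €4,633,646.16.
Lowest total cost is €4,633,646.16 at Q = 1600.0.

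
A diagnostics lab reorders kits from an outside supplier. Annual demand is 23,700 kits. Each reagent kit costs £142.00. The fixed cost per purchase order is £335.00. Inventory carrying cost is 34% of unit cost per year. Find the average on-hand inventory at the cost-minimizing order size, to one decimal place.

Holding cost H = 0.34 × £142.00 = £48.2800 per unit per year.
The optimal lot size = √(2DS/H) = √(2 × 23,700 × 335 / 48.28) ≈ 573.49.
Average inventory = Q*/2 ≈ 573.49 / 2 = 286.746.

Average inventory ≈ 286.7 kits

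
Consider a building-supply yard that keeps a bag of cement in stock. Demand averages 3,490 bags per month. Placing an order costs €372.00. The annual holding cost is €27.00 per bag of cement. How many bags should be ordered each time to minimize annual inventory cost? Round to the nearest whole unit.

Annual demand D = 3,490 × 12 = 41,880.
EOQ = √(2DS / H) = √(2 × 41,880 × 372 / 27).
= √(31,158,720 / 27) = √1,154,026.6667 ≈ 1074.256.

Q* ≈ 1,074 bags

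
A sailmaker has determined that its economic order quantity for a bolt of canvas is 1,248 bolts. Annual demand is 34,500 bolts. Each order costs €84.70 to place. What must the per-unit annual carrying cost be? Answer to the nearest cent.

The basic EOQ model gives Q* = √(2DS/H); rearrange for the unknown.
From Q* = √(2DS/H): H = 2DS / Q*² = 2 × 34,500 × 84.7 / 1,248² = 3.7523.

H ≈ €3.75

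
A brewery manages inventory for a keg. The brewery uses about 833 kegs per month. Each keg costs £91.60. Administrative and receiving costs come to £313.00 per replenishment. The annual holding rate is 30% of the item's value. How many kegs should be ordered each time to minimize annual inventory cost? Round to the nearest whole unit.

Annual demand D = 833 × 12 = 9,996.
Holding cost H = 0.30 × £91.60 = £27.4800 per unit per year.
EOQ = √(2DS / H) = √(2 × 9,996 × 313 / 27.48).
= √(6,257,496 / 27.48) = √227,710.917 ≈ 477.191.

Q* ≈ 477 kegs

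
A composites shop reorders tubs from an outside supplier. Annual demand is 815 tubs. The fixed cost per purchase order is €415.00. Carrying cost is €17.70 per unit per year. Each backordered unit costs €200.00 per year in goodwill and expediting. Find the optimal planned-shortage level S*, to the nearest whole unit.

S* ≈ 17 tubs

With planned backorders, Q* = √(2DS/H) · √((H+B)/B).
√(2DS/H) = √(2 × 815 × 415 / 17.7) = 195.493.
√((H+B)/B) = √((17.7+200)/200) = 1.0433.
Q* ≈ 203.960.
S* = Q* · H/(H+B) = 203.960 × 17.7/217.7 ≈ 16.583.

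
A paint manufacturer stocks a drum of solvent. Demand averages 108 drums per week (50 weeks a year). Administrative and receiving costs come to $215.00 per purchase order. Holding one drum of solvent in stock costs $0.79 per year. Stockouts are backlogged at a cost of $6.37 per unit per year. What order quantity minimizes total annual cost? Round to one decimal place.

Q* ≈ 1,817.6 drums

Annual demand D = 108 × 50 = 5,400.
With planned backorders, Q* = √(2DS/H) · √((H+B)/B).
√(2DS/H) = √(2 × 5,400 × 215 / 0.79) = 1714.421.
√((H+B)/B) = √((0.79+6.37)/6.37) = 1.0602.
Q* ≈ 1817.625.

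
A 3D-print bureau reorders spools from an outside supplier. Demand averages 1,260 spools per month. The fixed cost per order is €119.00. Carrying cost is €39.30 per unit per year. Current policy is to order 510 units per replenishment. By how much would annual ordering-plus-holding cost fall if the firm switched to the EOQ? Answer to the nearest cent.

Annual demand D = 1,260 × 12 = 15,120.
EOQ = √(2DS/H) = √(2 × 15,120 × 119 / 39.3) ≈ 302.60.
Cost at Q* = (D/Q*)S + (Q*/2)H = √(2DSH) ≈ €11,892.16.
Cost at Q = 510: (15,120/510)×119 + (510/2)×39.3 = €3,528.00 + €10,021.50 = €13,549.50.
Excess = €13,549.50 − €11,892.16 = €1,657.34.

Extra cost ≈ €1,657.34 per year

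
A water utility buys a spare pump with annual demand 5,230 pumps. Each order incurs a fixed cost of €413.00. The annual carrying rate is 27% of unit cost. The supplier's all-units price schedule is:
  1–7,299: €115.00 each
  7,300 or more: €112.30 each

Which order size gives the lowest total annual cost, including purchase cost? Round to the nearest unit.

Holding cost per unit per year at price C is H = 0.27·C.
Candidates are each tier's EOQ (if it falls in that tier) and each price-break quantity.
EOQ at €115.00 = 373.0 (feasible in tier 1): TC = 5,230×€115.00 + (5,230/373.0)×413 + (373.0/2)×0.27×€115.00 = €613,031.68.
EOQ at €112.30 = 377.5 < 7300, so use break Q=7300: TC = 5,230×€112.30 + (5,230/7300.0)×413 + (7300.0/2)×0.27×€112.30 = €698,296.54.
Lowest total cost is €613,031.68 at Q = 373.0.

Q* ≈ 373 pumps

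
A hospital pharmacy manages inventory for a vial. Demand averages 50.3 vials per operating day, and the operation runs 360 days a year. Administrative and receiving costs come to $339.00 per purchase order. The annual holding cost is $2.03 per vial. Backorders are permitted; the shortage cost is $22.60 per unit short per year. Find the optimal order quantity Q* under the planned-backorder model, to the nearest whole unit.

Annual demand D = 50.3 × 360 = 18,108.
With planned backorders, Q* = √(2DS/H) · √((H+B)/B).
√(2DS/H) = √(2 × 18,108 × 339 / 2.03) = 2459.247.
√((H+B)/B) = √((2.03+22.6)/22.6) = 1.0439.
Q* ≈ 2567.320.

Q* ≈ 2,567 vials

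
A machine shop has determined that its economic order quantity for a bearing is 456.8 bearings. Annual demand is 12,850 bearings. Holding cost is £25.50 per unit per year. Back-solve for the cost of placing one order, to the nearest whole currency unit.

S ≈ £207

Squaring Q* = √(2DS/H) gives Q*² = 2DS/H.
From Q* = √(2DS/H): S = Q*²H / (2D) = 456.8² × 25.5 / (2 × 12,850) = 207.0424.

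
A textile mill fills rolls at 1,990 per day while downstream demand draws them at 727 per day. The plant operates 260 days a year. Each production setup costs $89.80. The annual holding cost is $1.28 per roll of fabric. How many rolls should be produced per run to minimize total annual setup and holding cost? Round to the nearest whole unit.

Annual demand D = 727 × 260 = 189,020.
Production build-up factor (1 − d/p) = 1 − 727/1,990 = 0.6347.
Q* = √(2DS / (H(1 − d/p))) = √(2 × 189,020 × 89.8 / (1.28 × 0.6347)).
= √(33,947,992 / 0.8124) ≈ 6464.381.

Q* ≈ 6,464 rolls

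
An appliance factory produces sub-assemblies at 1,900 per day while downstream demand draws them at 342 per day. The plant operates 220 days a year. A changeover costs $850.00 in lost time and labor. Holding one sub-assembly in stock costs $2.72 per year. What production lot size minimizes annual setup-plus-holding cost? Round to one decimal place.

Q* ≈ 7,572.8 sub-assemblies

Annual demand D = 342 × 220 = 75,240.
Production build-up factor (1 − d/p) = 1 − 342/1,900 = 0.8200.
Q* = √(2DS / (H(1 − d/p))) = √(2 × 75,240 × 850 / (2.72 × 0.8200)).
= √(127,908,000 / 2.2304) ≈ 7572.817.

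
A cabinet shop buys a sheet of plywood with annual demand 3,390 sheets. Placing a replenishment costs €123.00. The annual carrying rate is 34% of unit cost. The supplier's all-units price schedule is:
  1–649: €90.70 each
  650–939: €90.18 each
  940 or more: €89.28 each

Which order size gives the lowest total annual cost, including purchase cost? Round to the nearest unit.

Q* ≈ 164 sheets

Holding cost per unit per year at price C is H = 0.34·C.
Candidates are each tier's EOQ (if it falls in that tier) and each price-break quantity.
EOQ at €90.70 = 164.4 (feasible in tier 1): TC = 3,390×€90.70 + (3,390/164.4)×123 + (164.4/2)×0.34×€90.70 = €312,544.20.
EOQ at €90.18 = 164.9 < 650, so use break Q=650: TC = 3,390×€90.18 + (3,390/650.0)×123 + (650.0/2)×0.34×€90.18 = €316,316.58.
EOQ at €89.28 = 165.7 < 940, so use break Q=940: TC = 3,390×€89.28 + (3,390/940.0)×123 + (940.0/2)×0.34×€89.28 = €317,369.73.
Lowest total cost is €312,544.20 at Q = 164.4.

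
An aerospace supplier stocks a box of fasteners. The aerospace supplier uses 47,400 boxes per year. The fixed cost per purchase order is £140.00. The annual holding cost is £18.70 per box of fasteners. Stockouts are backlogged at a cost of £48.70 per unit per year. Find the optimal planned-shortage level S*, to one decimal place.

With planned backorders, Q* = √(2DS/H) · √((H+B)/B).
√(2DS/H) = √(2 × 47,400 × 140 / 18.7) = 842.456.
√((H+B)/B) = √((18.7+48.7)/48.7) = 1.1764.
Q* ≈ 991.089.
S* = Q* · H/(H+B) = 991.089 × 18.7/67.4 ≈ 274.976.

S* ≈ 275.0 boxes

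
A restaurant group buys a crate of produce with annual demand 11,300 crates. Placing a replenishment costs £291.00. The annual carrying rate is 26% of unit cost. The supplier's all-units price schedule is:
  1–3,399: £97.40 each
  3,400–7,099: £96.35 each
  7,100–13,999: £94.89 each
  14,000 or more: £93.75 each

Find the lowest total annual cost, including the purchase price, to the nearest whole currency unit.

Holding cost per unit per year at price C is H = 0.26·C.
Candidates are each tier's EOQ (if it falls in that tier) and each price-break quantity.
EOQ at £97.40 = 509.6 (feasible in tier 1): TC = 11,300×£97.40 + (11,300/509.6)×291 + (509.6/2)×0.26×£97.40 = £1,113,525.26.
EOQ at £96.35 = 512.4 < 3400, so use break Q=3400: TC = 11,300×£96.35 + (11,300/3400.0)×291 + (3400.0/2)×0.26×£96.35 = £1,132,308.85.
EOQ at £94.89 = 516.3 < 7100, so use break Q=7100: TC = 11,300×£94.89 + (11,300/7100.0)×291 + (7100.0/2)×0.26×£94.89 = £1,160,303.61.
EOQ at £93.75 = 519.4 < 14000, so use break Q=14000: TC = 11,300×£93.75 + (11,300/14000.0)×291 + (14000.0/2)×0.26×£93.75 = £1,230,234.88.
Lowest total cost among the candidates is at Q = 509.6.

TC* ≈ £1,113,525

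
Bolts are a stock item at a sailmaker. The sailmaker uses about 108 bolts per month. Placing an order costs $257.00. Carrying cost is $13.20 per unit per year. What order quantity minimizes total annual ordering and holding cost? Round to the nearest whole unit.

Annual demand D = 108 × 12 = 1,296.
EOQ = √(2DS / H) = √(2 × 1,296 × 257 / 13.2).
= √(666,144 / 13.2) = √50,465.4545 ≈ 224.645.

Q* ≈ 225 bolts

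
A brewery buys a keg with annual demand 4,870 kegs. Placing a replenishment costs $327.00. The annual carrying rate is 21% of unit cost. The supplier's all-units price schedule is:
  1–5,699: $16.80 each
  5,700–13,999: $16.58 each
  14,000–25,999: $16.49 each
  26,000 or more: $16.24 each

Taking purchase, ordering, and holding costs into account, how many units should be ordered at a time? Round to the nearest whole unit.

Holding cost per unit per year at price C is H = 0.21·C.
For each price level, check whether its EOQ is feasible; otherwise the best quantity at that price is the breakpoint.
EOQ at $16.80 = 950.1 (feasible in tier 1): TC = 4,870×$16.80 + (4,870/950.1)×327 + (950.1/2)×0.21×$16.80 = $85,168.11.
EOQ at $16.58 = 956.4 < 5700, so use break Q=5700: TC = 4,870×$16.58 + (4,870/5700.0)×327 + (5700.0/2)×0.21×$16.58 = $90,947.11.
EOQ at $16.49 = 959.0 < 14000, so use break Q=14000: TC = 4,870×$16.49 + (4,870/14000.0)×327 + (14000.0/2)×0.21×$16.49 = $104,660.35.
EOQ at $16.24 = 966.4 < 26000, so use break Q=26000: TC = 4,870×$16.24 + (4,870/26000.0)×327 + (26000.0/2)×0.21×$16.24 = $123,485.25.
Lowest total cost is $85,168.11 at Q = 950.1.

Q* ≈ 950 kegs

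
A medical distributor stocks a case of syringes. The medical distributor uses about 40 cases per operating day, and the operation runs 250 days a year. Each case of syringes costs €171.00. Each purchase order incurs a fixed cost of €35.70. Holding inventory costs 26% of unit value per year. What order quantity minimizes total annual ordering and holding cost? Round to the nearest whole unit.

Q* ≈ 127 cases

Annual demand D = 40 × 250 = 10,000.
Holding cost H = 0.26 × €171.00 = €44.4600 per unit per year.
EOQ = √(2DS / H) = √(2 × 10,000 × 35.7 / 44.46).
= √(714,000 / 44.46) = √16,059.3792 ≈ 126.726.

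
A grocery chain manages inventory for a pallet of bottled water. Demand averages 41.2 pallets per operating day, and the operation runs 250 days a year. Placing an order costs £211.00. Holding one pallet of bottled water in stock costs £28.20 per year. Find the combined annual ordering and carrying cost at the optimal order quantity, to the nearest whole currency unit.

TC* ≈ £11,071

Annual demand D = 41.2 × 250 = 10,300.
EOQ = √(2DS/H) = √(2 × 10,300 × 211 / 28.2) ≈ 392.60.
At the optimum the two cost components are equal, so total cost = 2·(Q*/2)H = Q*·H.
Minimum total = √(2DSH) = √(2 × 10,300 × 211 × 28.2) ≈ 11071.320.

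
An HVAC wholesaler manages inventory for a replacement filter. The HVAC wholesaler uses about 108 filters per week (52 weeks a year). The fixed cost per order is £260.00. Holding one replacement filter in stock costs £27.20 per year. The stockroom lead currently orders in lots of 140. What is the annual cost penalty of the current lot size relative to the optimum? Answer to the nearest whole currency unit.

Extra cost ≈ £3,421 per year

Annual demand D = 108 × 52 = 5,616.
EOQ = √(2DS/H) = √(2 × 5,616 × 260 / 27.2) ≈ 327.67.
Cost at Q* = (D/Q*)S + (Q*/2)H = √(2DSH) ≈ £8,912.50.
Cost at Q = 140: (5,616/140)×260 + (140/2)×27.2 = £10,429.71 + £1,904.00 = £12,333.71.
Excess = £12,333.71 − £8,912.50 = £3,421.21.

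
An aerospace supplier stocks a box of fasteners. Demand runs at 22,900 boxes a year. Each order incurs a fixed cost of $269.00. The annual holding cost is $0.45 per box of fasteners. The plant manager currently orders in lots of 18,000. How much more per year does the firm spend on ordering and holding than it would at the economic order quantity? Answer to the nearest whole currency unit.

EOQ = √(2DS/H) = √(2 × 22,900 × 269 / 0.45) ≈ 5232.42.
Cost at Q* = (D/Q*)S + (Q*/2)H = √(2DSH) ≈ $2,354.59.
Cost at Q = 18,000: (22,900/18,000)×269 + (18,000/2)×0.45 = $342.23 + $4,050.00 = $4,392.23.
Excess = $4,392.23 − $2,354.59 = $2,037.64.

Extra cost ≈ $2,038 per year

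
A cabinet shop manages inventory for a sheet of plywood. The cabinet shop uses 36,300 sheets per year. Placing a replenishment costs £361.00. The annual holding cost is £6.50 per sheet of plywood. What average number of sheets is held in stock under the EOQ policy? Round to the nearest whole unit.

Q* = √(2DS/H) = √(2 × 36,300 × 361 / 6.5) ≈ 2008.01.
Average inventory = Q*/2 ≈ 2008.01 / 2 = 1004.004.

Average inventory ≈ 1,004 sheets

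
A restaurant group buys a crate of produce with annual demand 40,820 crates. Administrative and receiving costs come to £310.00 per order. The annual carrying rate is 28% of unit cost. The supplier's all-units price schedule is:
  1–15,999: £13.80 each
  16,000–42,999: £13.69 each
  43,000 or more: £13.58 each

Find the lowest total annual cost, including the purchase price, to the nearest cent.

TC* ≈ £573,204.97

Holding cost per unit per year at price C is H = 0.28·C.
Candidates are each tier's EOQ (if it falls in that tier) and each price-break quantity.
EOQ at £13.80 = 2559.3 (feasible in tier 1): TC = 40,820×£13.80 + (40,820/2559.3)×310 + (2559.3/2)×0.28×£13.80 = £573,204.97.
EOQ at £13.69 = 2569.5 < 16000, so use break Q=16000: TC = 40,820×£13.69 + (40,820/16000.0)×310 + (16000.0/2)×0.28×£13.69 = £590,282.29.
EOQ at £13.58 = 2579.9 < 43000, so use break Q=43000: TC = 40,820×£13.58 + (40,820/43000.0)×310 + (43000.0/2)×0.28×£13.58 = £636,381.48.
Lowest total cost among the candidates is at Q = 2559.3.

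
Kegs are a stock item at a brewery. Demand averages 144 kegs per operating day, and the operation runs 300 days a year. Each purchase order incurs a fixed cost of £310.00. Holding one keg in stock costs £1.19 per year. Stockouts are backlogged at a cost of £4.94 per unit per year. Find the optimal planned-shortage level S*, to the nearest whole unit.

S* ≈ 1,026 kegs

Annual demand D = 144 × 300 = 43,200.
With planned backorders, Q* = √(2DS/H) · √((H+B)/B).
√(2DS/H) = √(2 × 43,200 × 310 / 1.19) = 4744.214.
√((H+B)/B) = √((1.19+4.94)/4.94) = 1.1140.
Q* ≈ 5284.830.
S* = Q* · H/(H+B) = 5284.830 × 1.19/6.13 ≈ 1025.929.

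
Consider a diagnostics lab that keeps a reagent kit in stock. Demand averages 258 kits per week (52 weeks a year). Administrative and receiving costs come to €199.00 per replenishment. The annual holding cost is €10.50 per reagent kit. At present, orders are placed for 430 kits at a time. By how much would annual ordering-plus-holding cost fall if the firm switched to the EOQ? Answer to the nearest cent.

Extra cost ≈ €978.61 per year

Annual demand D = 258 × 52 = 13,416.
EOQ = √(2DS/H) = √(2 × 13,416 × 199 / 10.5) ≈ 713.11.
Cost at Q* = (D/Q*)S + (Q*/2)H = √(2DSH) ≈ €7,487.69.
Cost at Q = 430: (13,416/430)×199 + (430/2)×10.5 = €6,208.80 + €2,257.50 = €8,466.30.
Excess = €8,466.30 − €7,487.69 = €978.61.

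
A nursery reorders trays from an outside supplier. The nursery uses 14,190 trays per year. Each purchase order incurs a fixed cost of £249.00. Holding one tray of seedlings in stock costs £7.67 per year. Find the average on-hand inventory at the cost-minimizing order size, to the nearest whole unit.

EOQ = √(2DS/H) = √(2 × 14,190 × 249 / 7.67) ≈ 959.86.
Average inventory = Q*/2 ≈ 959.86 / 2 = 479.930.

Average inventory ≈ 480 trays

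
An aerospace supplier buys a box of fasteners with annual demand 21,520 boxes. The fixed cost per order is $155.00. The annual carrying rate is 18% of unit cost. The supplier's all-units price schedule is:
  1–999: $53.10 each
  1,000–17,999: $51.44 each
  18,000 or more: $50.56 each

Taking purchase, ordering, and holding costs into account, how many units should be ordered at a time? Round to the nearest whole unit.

Q* ≈ 1,000 boxes

Holding cost per unit per year at price C is H = 0.18·C.
Evaluate total cost at each tier's feasible EOQ or, if the EOQ is below the tier, at the tier's minimum quantity.
EOQ at $53.10 = 835.4 (feasible in tier 1): TC = 21,520×$53.10 + (21,520/835.4)×155 + (835.4/2)×0.18×$53.10 = $1,150,697.19.
EOQ at $51.44 = 848.8 < 1000, so use break Q=1000: TC = 21,520×$51.44 + (21,520/1000.0)×155 + (1000.0/2)×0.18×$51.44 = $1,114,954.00.
EOQ at $50.56 = 856.2 < 18000, so use break Q=18000: TC = 21,520×$50.56 + (21,520/18000.0)×155 + (18000.0/2)×0.18×$50.56 = $1,170,143.71.
Lowest total cost is $1,114,954.00 at Q = 1000.0.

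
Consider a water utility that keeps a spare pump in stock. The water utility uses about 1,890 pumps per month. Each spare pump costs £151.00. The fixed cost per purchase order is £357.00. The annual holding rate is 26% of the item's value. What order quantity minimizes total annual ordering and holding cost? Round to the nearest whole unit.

Annual demand D = 1,890 × 12 = 22,680.
Holding cost H = 0.26 × £151.00 = £39.2600 per unit per year.
EOQ = √(2DS / H) = √(2 × 22,680 × 357 / 39.26).
= √(16,193,520 / 39.26) = √412,468.6704 ≈ 642.237.

Q* ≈ 642 pumps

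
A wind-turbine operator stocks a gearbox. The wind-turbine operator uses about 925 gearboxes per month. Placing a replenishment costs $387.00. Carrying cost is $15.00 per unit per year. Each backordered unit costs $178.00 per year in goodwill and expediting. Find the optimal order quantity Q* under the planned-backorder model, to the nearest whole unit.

Q* ≈ 788 gearboxes

Annual demand D = 925 × 12 = 11,100.
With planned backorders, Q* = √(2DS/H) · √((H+B)/B).
√(2DS/H) = √(2 × 11,100 × 387 / 15) = 756.809.
√((H+B)/B) = √((15+178)/178) = 1.0413.
Q* ≈ 788.052.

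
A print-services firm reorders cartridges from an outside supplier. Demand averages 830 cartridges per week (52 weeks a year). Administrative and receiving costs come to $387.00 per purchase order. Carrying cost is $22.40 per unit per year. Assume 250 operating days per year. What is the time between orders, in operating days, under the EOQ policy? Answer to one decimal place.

Annual demand D = 830 × 52 = 43,160.
EOQ = √(2DS/H) = √(2 × 43,160 × 387 / 22.4) ≈ 1221.20.
Cycle time = Q*/D × 250 = 1221.20 / 43,160 × 250 ≈ 7.074 days.

T ≈ 7.1 days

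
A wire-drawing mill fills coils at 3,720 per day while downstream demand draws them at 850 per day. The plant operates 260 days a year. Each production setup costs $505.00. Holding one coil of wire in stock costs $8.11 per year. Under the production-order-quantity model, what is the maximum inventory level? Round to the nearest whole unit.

Annual demand D = 850 × 260 = 221,000.
Production build-up factor (1 − d/p) = 1 − 850/3,720 = 0.7715.
Q* = √(2DS / (H(1 − d/p))) = √(2 × 221,000 × 505 / (8.11 × 0.7715)).
= √(223,210,000 / 6.2569) ≈ 5972.785.
Maximum inventory = Q*(1 − d/p) = 5972.785 × 0.7715 ≈ 4608.036.

I_max ≈ 4,608 coils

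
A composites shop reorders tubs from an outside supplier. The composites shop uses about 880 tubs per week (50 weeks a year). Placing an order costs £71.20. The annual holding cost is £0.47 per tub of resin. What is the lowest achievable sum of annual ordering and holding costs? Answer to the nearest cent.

Annual demand D = 880 × 50 = 44,000.
Q* = √(2DS/H) = √(2 × 44,000 × 71.2 / 0.47) ≈ 3651.17.
At the optimum the two cost components are equal, so total cost = 2·(Q*/2)H = Q*·H.
Minimum total = √(2DSH) = √(2 × 44,000 × 71.2 × 0.47) ≈ 1716.051.

TC* ≈ £1,716.05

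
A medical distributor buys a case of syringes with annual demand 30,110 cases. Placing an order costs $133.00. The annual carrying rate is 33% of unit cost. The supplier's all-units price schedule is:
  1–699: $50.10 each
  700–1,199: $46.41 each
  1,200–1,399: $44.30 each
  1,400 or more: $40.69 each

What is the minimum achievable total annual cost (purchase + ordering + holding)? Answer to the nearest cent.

Holding cost per unit per year at price C is H = 0.33·C.
Candidates are each tier's EOQ (if it falls in that tier) and each price-break quantity.
EOQ at $50.10 = 696.0 (feasible in tier 1): TC = 30,110×$50.10 + (30,110/696.0)×133 + (696.0/2)×0.33×$50.10 = $1,520,018.26.
EOQ at $46.41 = 723.2 (feasible in tier 2): TC = 30,110×$46.41 + (30,110/723.2)×133 + (723.2/2)×0.33×$46.41 = $1,408,480.49.
EOQ at $44.30 = 740.2 < 1200, so use break Q=1200: TC = 30,110×$44.30 + (30,110/1200.0)×133 + (1200.0/2)×0.33×$44.30 = $1,345,981.59.
EOQ at $40.69 = 772.3 < 1400, so use break Q=1400: TC = 30,110×$40.69 + (30,110/1400.0)×133 + (1400.0/2)×0.33×$40.69 = $1,237,435.74.
Lowest total cost among the candidates is at Q = 1400.0.

TC* ≈ $1,237,435.74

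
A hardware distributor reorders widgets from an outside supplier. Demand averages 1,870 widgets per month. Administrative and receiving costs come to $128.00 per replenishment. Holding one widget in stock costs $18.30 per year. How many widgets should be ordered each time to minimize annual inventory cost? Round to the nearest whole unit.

Q* ≈ 560 widgets

Annual demand D = 1,870 × 12 = 22,440.
EOQ = √(2DS / H) = √(2 × 22,440 × 128 / 18.3).
= √(5,744,640 / 18.3) = √313,914.7541 ≈ 560.281.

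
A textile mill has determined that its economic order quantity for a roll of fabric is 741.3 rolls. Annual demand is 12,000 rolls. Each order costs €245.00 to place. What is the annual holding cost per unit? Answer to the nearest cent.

H ≈ €10.70

The basic EOQ model gives Q* = √(2DS/H); rearrange for the unknown.
From Q* = √(2DS/H): H = 2DS / Q*² = 2 × 12,000 × 245 / 741.3² = 10.7001.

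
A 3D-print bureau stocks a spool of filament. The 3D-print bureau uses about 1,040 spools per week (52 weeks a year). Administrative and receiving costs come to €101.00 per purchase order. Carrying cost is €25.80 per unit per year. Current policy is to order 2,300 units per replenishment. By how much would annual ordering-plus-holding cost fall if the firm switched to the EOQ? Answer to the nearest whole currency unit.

Annual demand D = 1,040 × 52 = 54,080.
EOQ = √(2DS/H) = √(2 × 54,080 × 101 / 25.8) ≈ 650.71.
Cost at Q* = (D/Q*)S + (Q*/2)H = √(2DSH) ≈ €16,788.19.
Cost at Q = 2,300: (54,080/2,300)×101 + (2,300/2)×25.8 = €2,374.82 + €29,670.00 = €32,044.82.
Excess = €32,044.82 − €16,788.19 = €15,256.63.

Extra cost ≈ €15,257 per year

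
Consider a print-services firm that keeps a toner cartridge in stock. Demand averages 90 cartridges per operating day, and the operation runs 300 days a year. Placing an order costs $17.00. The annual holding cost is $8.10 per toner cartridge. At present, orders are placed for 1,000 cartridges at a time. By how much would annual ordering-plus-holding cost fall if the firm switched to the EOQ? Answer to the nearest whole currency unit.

Extra cost ≈ $1,782 per year

Annual demand D = 90 × 300 = 27,000.
EOQ = √(2DS/H) = √(2 × 27,000 × 17 / 8.1) ≈ 336.65.
Cost at Q* = (D/Q*)S + (Q*/2)H = √(2DSH) ≈ $2,726.87.
Cost at Q = 1,000: (27,000/1,000)×17 + (1,000/2)×8.1 = $459.00 + $4,050.00 = $4,509.00.
Excess = $4,509.00 − $2,726.87 = $1,782.13.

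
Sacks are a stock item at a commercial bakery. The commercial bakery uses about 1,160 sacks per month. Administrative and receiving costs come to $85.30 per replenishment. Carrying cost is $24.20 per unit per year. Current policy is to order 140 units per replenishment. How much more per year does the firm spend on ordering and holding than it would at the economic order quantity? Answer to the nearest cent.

Annual demand D = 1,160 × 12 = 13,920.
EOQ = √(2DS/H) = √(2 × 13,920 × 85.3 / 24.2) ≈ 313.26.
Cost at Q* = (D/Q*)S + (Q*/2)H = √(2DSH) ≈ $7,580.83.
Cost at Q = 140: (13,920/140)×85.3 + (140/2)×24.2 = $8,481.26 + $1,694.00 = $10,175.26.
Excess = $10,175.26 − $7,580.83 = $2,594.43.

Extra cost ≈ $2,594.43 per year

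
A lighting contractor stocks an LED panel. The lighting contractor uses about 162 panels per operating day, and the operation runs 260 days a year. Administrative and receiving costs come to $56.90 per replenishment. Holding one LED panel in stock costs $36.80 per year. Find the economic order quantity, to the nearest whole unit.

Annual demand D = 162 × 260 = 42,120.
EOQ = √(2DS / H) = √(2 × 42,120 × 56.9 / 36.8).
= √(4,793,256 / 36.8) = √130,251.5217 ≈ 360.904.

Q* ≈ 361 panels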